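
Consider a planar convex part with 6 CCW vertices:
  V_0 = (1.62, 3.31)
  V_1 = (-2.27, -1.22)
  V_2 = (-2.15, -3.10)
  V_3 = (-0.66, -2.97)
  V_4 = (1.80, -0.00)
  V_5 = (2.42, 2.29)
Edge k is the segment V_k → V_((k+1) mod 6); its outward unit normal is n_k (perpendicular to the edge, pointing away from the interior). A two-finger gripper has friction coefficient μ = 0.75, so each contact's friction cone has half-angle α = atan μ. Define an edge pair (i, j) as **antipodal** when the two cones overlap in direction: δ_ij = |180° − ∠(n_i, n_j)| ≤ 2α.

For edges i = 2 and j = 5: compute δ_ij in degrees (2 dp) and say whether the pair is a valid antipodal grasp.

α = atan 0.75 = 36.87°;  2α = 73.74°
edge 2: e_2 = (+1.49, +0.13);  n_2 = (+0.0869, -0.9962)
edge 5: e_5 = (-0.80, +1.02);  n_5 = (+0.7869, +0.6171)
∠(n_2, n_5) = 123.12°
δ = |180° − 123.12°| = 56.88°
56.88° ≤ 2α = 73.74°  →  valid

δ = 56.88°, valid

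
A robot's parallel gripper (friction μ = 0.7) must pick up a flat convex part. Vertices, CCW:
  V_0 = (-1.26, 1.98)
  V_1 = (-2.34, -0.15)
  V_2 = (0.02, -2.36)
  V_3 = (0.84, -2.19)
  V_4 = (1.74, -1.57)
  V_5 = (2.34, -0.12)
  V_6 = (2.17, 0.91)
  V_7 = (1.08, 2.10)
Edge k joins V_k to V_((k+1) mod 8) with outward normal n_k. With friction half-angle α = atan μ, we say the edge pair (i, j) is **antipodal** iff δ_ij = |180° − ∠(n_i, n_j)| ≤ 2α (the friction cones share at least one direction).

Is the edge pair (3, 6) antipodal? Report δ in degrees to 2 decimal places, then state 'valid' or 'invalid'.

α = atan 0.7 = 34.99°;  2α = 69.98°
edge 3: e_3 = (+0.90, +0.62);  n_3 = (+0.5673, -0.8235)
edge 6: e_6 = (-1.09, +1.19);  n_6 = (+0.7374, +0.6754)
∠(n_3, n_6) = 97.93°
δ = |180° − 97.93°| = 82.07°
82.07° > 2α = 69.98°  →  invalid

δ = 82.07°, invalid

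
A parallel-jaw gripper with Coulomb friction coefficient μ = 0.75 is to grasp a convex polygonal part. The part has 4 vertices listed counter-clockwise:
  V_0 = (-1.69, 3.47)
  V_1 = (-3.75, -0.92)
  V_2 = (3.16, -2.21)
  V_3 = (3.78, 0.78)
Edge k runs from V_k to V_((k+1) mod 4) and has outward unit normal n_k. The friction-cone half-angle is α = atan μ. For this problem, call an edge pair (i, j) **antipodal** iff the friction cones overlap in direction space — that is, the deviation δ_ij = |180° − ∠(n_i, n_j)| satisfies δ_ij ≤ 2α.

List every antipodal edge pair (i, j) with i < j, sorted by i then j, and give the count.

α = atan 0.75 = 36.87°;  2α = 73.74°
n_0 = (-0.9053, +0.4248)
n_1 = (-0.1835, -0.9830)
n_2 = (+0.9792, -0.2030)
n_3 = (+0.4413, +0.8974)
  (0,1): δ = 75.44°  ·
  (0,2): δ = 13.42°  ✓
  (0,3): δ = 88.95°  ·
  (1,2): δ = 91.14°  ·
  (1,3): δ = 15.61°  ✓
  (2,3): δ = 104.47°  ·
antipodal pairs: 2

count = 2; pairs: (0,2), (1,3)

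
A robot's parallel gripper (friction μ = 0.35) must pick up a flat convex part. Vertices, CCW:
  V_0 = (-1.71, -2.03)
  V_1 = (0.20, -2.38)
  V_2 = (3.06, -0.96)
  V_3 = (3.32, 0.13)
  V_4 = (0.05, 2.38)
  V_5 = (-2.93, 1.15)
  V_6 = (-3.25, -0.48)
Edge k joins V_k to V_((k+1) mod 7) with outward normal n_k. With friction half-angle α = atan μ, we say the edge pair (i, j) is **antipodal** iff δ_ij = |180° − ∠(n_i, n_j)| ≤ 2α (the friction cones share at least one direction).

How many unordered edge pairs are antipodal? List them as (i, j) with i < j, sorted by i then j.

count = 5; pairs: (0,3), (0,4), (1,4), (2,5), (3,6)

α = atan 0.35 = 19.29°;  2α = 38.58°
n_0 = (-0.1802, -0.9836)
n_1 = (+0.4447, -0.8957)
n_2 = (+0.9727, -0.2320)
n_3 = (+0.5668, +0.8238)
n_4 = (-0.3815, +0.9244)
n_5 = (-0.9813, +0.1926)
n_6 = (-0.7094, -0.7048)
  (0,1): δ = 143.21°  ·
  (0,2): δ = 93.03°  ·
  (0,3): δ = 24.15°  ✓
  (0,4): δ = 32.81°  ✓
  (0,5): δ = 89.28°  ·
  (0,6): δ = 145.20°  ·
  (1,2): δ = 129.82°  ·
  (1,3): δ = 60.94°  ·
  (1,4): δ = 3.98°  ✓
  (1,5): δ = 52.49°  ·
  (1,6): δ = 108.41°  ·
  (2,3): δ = 111.11°  ·
  (2,4): δ = 54.16°  ·
  (2,5): δ = 2.31°  ✓
  (2,6): δ = 58.23°  ·
  (3,4): δ = 123.04°  ·
  (3,5): δ = 66.58°  ·
  (3,6): δ = 10.65°  ✓
  (4,5): δ = 123.54°  ·
  (4,6): δ = 67.61°  ·
  (5,6): δ = 124.08°  ·
antipodal pairs: 5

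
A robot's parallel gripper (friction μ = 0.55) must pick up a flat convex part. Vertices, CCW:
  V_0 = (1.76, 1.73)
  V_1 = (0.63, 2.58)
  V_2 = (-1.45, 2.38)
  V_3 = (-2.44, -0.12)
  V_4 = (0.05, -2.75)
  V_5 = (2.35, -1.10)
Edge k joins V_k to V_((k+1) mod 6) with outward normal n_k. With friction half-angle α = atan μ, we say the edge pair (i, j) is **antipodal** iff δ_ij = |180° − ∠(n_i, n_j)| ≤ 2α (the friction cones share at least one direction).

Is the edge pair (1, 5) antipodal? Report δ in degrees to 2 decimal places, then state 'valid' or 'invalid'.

δ = 96.28°, invalid

α = atan 0.55 = 28.81°;  2α = 57.62°
edge 1: e_1 = (-2.08, -0.20);  n_1 = (-0.0957, +0.9954)
edge 5: e_5 = (-0.59, +2.83);  n_5 = (+0.9790, +0.2041)
∠(n_1, n_5) = 83.72°
δ = |180° − 83.72°| = 96.28°
96.28° > 2α = 57.62°  →  invalid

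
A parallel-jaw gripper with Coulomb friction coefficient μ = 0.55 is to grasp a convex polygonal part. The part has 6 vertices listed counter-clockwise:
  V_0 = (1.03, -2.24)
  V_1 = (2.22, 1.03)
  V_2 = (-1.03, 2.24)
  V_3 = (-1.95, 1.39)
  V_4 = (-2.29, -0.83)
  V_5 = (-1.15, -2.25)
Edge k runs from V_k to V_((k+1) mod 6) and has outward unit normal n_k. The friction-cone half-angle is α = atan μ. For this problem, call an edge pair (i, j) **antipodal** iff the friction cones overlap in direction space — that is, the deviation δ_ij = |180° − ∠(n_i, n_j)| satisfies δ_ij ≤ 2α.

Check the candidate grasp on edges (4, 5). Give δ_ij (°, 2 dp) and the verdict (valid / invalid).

δ = 128.50°, invalid

α = atan 0.55 = 28.81°;  2α = 57.62°
edge 4: e_4 = (+1.14, -1.42);  n_4 = (-0.7798, -0.6260)
edge 5: e_5 = (+2.18, +0.01);  n_5 = (+0.0046, -1.0000)
∠(n_4, n_5) = 51.50°
δ = |180° − 51.50°| = 128.50°
128.50° > 2α = 57.62°  →  invalid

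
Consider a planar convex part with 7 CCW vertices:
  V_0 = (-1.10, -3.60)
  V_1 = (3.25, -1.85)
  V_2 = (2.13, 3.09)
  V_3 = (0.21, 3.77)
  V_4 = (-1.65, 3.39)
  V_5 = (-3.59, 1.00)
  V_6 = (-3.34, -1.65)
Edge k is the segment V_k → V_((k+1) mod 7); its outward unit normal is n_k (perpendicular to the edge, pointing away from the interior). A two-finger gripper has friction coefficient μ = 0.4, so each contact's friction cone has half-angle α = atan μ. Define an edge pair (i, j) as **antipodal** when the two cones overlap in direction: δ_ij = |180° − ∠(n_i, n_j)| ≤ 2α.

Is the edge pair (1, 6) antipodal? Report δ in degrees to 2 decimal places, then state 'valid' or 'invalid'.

δ = 36.19°, valid

α = atan 0.4 = 21.80°;  2α = 43.60°
edge 1: e_1 = (-1.12, +4.94);  n_1 = (+0.9752, +0.2211)
edge 6: e_6 = (+2.24, -1.95);  n_6 = (-0.6566, -0.7542)
∠(n_1, n_6) = 143.81°
δ = |180° − 143.81°| = 36.19°
36.19° ≤ 2α = 43.60°  →  valid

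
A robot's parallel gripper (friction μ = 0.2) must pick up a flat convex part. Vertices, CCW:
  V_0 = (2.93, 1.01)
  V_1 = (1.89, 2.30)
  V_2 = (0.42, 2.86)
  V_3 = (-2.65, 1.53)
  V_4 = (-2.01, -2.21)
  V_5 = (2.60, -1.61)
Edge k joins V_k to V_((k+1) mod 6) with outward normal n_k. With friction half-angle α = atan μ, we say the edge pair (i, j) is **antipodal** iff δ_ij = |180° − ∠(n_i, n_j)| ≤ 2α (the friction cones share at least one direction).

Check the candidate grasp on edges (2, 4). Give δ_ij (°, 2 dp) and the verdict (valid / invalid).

δ = 16.01°, valid

α = atan 0.2 = 11.31°;  2α = 22.62°
edge 2: e_2 = (-3.07, -1.33);  n_2 = (-0.3975, +0.9176)
edge 4: e_4 = (+4.61, +0.60);  n_4 = (+0.1291, -0.9916)
∠(n_2, n_4) = 163.99°
δ = |180° − 163.99°| = 16.01°
16.01° ≤ 2α = 22.62°  →  valid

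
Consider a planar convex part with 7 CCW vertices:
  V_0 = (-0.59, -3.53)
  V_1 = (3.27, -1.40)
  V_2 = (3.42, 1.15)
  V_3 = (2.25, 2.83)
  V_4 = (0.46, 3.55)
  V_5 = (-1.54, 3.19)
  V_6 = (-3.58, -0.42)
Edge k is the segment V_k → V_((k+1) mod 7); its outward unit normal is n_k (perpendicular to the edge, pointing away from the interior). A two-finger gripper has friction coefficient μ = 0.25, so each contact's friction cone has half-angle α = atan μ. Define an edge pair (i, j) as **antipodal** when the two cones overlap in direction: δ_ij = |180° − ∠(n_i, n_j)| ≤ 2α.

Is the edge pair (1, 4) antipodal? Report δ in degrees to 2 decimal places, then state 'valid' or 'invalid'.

α = atan 0.25 = 14.04°;  2α = 28.07°
edge 1: e_1 = (+0.15, +2.55);  n_1 = (+0.9983, -0.0587)
edge 4: e_4 = (-2.00, -0.36);  n_4 = (-0.1772, +0.9842)
∠(n_1, n_4) = 103.57°
δ = |180° − 103.57°| = 76.43°
76.43° > 2α = 28.07°  →  invalid

δ = 76.43°, invalid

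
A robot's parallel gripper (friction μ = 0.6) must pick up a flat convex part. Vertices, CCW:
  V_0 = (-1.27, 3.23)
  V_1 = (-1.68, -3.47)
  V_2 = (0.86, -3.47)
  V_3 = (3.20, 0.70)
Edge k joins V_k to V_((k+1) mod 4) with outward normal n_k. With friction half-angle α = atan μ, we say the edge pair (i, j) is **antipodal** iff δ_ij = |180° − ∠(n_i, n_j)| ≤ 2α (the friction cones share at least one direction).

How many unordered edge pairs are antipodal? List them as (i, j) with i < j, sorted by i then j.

α = atan 0.6 = 30.96°;  2α = 61.93°
n_0 = (-0.9981, +0.0611)
n_1 = (+0.0000, -1.0000)
n_2 = (+0.8721, -0.4894)
n_3 = (+0.4926, +0.8703)
  (0,1): δ = 86.50°  ·
  (0,2): δ = 25.80°  ✓
  (0,3): δ = 63.99°  ·
  (1,2): δ = 119.30°  ·
  (1,3): δ = 29.51°  ✓
  (2,3): δ = 90.21°  ·
antipodal pairs: 2

count = 2; pairs: (0,2), (1,3)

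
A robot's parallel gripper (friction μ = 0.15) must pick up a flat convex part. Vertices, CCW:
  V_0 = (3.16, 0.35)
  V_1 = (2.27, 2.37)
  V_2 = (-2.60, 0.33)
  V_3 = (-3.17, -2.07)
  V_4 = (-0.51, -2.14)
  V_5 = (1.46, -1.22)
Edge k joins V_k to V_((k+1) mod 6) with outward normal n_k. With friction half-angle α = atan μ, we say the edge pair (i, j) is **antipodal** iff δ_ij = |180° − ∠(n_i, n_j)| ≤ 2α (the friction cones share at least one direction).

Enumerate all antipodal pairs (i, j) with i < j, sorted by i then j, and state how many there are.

count = 1; pairs: (1,4)

α = atan 0.15 = 8.53°;  2α = 17.06°
n_0 = (+0.9151, +0.4032)
n_1 = (-0.3864, +0.9223)
n_2 = (-0.9729, +0.2311)
n_3 = (-0.0263, -0.9997)
n_4 = (+0.4231, -0.9061)
n_5 = (+0.6785, -0.7346)
  (0,1): δ = 91.05°  ·
  (0,2): δ = 37.14°  ·
  (0,3): δ = 64.71°  ·
  (0,4): δ = 91.25°  ·
  (0,5): δ = 108.95°  ·
  (1,2): δ = 126.09°  ·
  (1,3): δ = 24.24°  ·
  (1,4): δ = 2.30°  ✓
  (1,5): δ = 20.00°  ·
  (2,3): δ = 78.15°  ·
  (2,4): δ = 51.61°  ·
  (2,5): δ = 33.92°  ·
  (3,4): δ = 153.46°  ·
  (3,5): δ = 135.77°  ·
  (4,5): δ = 162.31°  ·
antipodal pairs: 1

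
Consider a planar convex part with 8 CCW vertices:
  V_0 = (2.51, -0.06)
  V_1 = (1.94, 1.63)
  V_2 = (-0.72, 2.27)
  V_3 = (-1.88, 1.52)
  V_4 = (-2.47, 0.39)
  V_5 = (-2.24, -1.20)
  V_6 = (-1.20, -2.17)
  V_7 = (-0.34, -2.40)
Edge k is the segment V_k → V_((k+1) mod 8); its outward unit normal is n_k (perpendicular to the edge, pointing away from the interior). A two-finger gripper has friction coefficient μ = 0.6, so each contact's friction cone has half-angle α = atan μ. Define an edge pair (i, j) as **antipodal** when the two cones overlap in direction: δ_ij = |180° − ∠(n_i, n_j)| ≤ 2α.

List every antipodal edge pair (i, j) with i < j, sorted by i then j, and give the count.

count = 11; pairs: (0,3), (0,4), (0,5), (0,6), (1,5), (1,6), (1,7), (2,6), (2,7), (3,7), (4,7)

α = atan 0.6 = 30.96°;  2α = 61.93°
n_0 = (+0.9476, +0.3196)
n_1 = (+0.2339, +0.9723)
n_2 = (-0.5430, +0.8398)
n_3 = (-0.8864, +0.4628)
n_4 = (-0.9897, -0.1432)
n_5 = (-0.6821, -0.7313)
n_6 = (-0.2584, -0.9660)
n_7 = (+0.6346, -0.7729)
  (0,1): δ = 122.17°  ·
  (0,2): δ = 75.75°  ·
  (0,3): δ = 46.21°  ✓
  (0,4): δ = 10.41°  ✓
  (0,5): δ = 28.36°  ✓
  (0,6): δ = 56.39°  ✓
  (0,7): δ = 110.75°  ·
  (1,2): δ = 133.59°  ·
  (1,3): δ = 104.04°  ·
  (1,4): δ = 68.24°  ·
  (1,5): δ = 29.48°  ✓
  (1,6): δ = 1.44°  ✓
  (1,7): δ = 52.92°  ✓
  (2,3): δ = 150.45°  ·
  (2,4): δ = 114.65°  ·
  (2,5): δ = 75.89°  ·
  (2,6): δ = 47.86°  ✓
  (2,7): δ = 6.50°  ✓
  (3,4): δ = 144.20°  ·
  (3,5): δ = 105.44°  ·
  (3,6): δ = 77.40°  ·
  (3,7): δ = 23.04°  ✓
  (4,5): δ = 141.24°  ·
  (4,6): δ = 113.20°  ·
  (4,7): δ = 58.84°  ✓
  (5,6): δ = 151.97°  ·
  (5,7): δ = 97.61°  ·
  (6,7): δ = 125.64°  ·
antipodal pairs: 11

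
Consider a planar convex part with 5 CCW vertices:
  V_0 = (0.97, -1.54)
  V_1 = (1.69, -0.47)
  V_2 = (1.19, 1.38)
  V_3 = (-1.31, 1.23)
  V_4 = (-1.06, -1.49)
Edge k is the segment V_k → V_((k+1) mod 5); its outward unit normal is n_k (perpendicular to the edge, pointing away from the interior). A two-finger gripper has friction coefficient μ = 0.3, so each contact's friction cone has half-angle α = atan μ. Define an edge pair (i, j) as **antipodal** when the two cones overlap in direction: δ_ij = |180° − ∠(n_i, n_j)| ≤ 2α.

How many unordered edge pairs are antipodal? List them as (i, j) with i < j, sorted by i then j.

count = 2; pairs: (1,3), (2,4)

α = atan 0.3 = 16.70°;  2α = 33.40°
n_0 = (+0.8297, -0.5583)
n_1 = (+0.9654, +0.2609)
n_2 = (-0.0599, +0.9982)
n_3 = (-0.9958, -0.0915)
n_4 = (-0.0246, -0.9997)
  (0,1): δ = 130.94°  ·
  (0,2): δ = 52.63°  ·
  (0,3): δ = 39.19°  ·
  (0,4): δ = 122.53°  ·
  (1,2): δ = 101.69°  ·
  (1,3): δ = 9.87°  ✓
  (1,4): δ = 73.47°  ·
  (2,3): δ = 88.18°  ·
  (2,4): δ = 4.84°  ✓
  (3,4): δ = 96.66°  ·
antipodal pairs: 2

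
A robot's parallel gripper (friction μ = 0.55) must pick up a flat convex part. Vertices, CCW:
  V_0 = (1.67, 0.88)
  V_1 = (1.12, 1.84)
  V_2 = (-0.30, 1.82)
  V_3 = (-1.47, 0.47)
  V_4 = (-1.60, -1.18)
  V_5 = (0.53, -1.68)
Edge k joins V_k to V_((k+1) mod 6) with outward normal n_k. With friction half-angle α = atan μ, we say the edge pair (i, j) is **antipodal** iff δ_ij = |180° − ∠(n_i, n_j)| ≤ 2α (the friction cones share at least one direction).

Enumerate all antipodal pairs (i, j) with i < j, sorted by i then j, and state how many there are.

count = 5; pairs: (0,3), (0,4), (1,4), (2,5), (3,5)

α = atan 0.55 = 28.81°;  2α = 57.62°
n_0 = (+0.8677, +0.4971)
n_1 = (-0.0141, +0.9999)
n_2 = (-0.7557, +0.6549)
n_3 = (-0.9969, +0.0785)
n_4 = (-0.2285, -0.9735)
n_5 = (+0.9135, -0.4068)
  (0,1): δ = 119.00°  ·
  (0,2): δ = 70.72°  ·
  (0,3): δ = 34.31°  ✓
  (0,4): δ = 46.98°  ✓
  (0,5): δ = 126.19°  ·
  (1,2): δ = 131.72°  ·
  (1,3): δ = 95.31°  ·
  (1,4): δ = 14.02°  ✓
  (1,5): δ = 65.19°  ·
  (2,3): δ = 143.59°  ·
  (2,4): δ = 62.30°  ·
  (2,5): δ = 16.91°  ✓
  (3,4): δ = 98.71°  ·
  (3,5): δ = 19.50°  ✓
  (4,5): δ = 100.79°  ·
antipodal pairs: 5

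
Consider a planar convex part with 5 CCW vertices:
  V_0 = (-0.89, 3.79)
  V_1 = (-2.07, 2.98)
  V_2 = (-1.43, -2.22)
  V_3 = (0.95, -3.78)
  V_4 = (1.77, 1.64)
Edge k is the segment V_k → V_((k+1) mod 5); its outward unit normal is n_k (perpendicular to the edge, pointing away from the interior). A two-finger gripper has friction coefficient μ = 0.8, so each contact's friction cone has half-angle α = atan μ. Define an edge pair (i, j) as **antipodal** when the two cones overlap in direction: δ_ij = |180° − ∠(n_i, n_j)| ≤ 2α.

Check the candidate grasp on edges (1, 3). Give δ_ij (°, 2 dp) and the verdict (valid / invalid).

α = atan 0.8 = 38.66°;  2α = 77.32°
edge 1: e_1 = (+0.64, -5.20);  n_1 = (-0.9925, -0.1222)
edge 3: e_3 = (+0.82, +5.42);  n_3 = (+0.9887, -0.1496)
∠(n_1, n_3) = 164.38°
δ = |180° − 164.38°| = 15.62°
15.62° ≤ 2α = 77.32°  →  valid

δ = 15.62°, valid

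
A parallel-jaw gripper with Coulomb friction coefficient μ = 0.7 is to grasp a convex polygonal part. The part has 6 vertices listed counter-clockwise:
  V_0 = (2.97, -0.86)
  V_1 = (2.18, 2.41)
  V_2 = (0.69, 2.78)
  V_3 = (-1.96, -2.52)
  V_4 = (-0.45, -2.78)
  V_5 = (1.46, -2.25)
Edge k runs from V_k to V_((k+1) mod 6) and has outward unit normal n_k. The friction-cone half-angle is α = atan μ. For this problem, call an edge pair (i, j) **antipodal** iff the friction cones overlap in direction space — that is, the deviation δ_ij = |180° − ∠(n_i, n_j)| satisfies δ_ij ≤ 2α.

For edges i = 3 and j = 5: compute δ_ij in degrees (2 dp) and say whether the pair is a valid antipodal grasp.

α = atan 0.7 = 34.99°;  2α = 69.98°
edge 3: e_3 = (+1.51, -0.26);  n_3 = (-0.1697, -0.9855)
edge 5: e_5 = (+1.51, +1.39);  n_5 = (+0.6773, -0.7357)
∠(n_3, n_5) = 52.40°
δ = |180° − 52.40°| = 127.60°
127.60° > 2α = 69.98°  →  invalid

δ = 127.60°, invalid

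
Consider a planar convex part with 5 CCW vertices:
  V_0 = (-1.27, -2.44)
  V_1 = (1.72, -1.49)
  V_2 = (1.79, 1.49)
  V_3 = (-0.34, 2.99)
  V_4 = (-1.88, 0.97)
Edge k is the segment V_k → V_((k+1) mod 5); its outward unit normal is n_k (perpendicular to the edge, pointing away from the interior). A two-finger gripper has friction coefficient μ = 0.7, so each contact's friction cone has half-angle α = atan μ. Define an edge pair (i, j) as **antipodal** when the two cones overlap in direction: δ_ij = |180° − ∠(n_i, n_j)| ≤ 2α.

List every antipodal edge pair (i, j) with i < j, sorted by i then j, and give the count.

α = atan 0.7 = 34.99°;  2α = 69.98°
n_0 = (+0.3028, -0.9531)
n_1 = (+0.9997, -0.0235)
n_2 = (+0.5758, +0.8176)
n_3 = (-0.7953, +0.6063)
n_4 = (-0.9844, -0.1761)
  (0,1): δ = 108.97°  ·
  (0,2): δ = 52.78°  ✓
  (0,3): δ = 35.05°  ✓
  (0,4): δ = 82.52°  ·
  (1,2): δ = 123.81°  ·
  (1,3): δ = 35.98°  ✓
  (1,4): δ = 11.49°  ✓
  (2,3): δ = 92.17°  ·
  (2,4): δ = 44.70°  ✓
  (3,4): δ = 132.54°  ·
antipodal pairs: 5

count = 5; pairs: (0,2), (0,3), (1,3), (1,4), (2,4)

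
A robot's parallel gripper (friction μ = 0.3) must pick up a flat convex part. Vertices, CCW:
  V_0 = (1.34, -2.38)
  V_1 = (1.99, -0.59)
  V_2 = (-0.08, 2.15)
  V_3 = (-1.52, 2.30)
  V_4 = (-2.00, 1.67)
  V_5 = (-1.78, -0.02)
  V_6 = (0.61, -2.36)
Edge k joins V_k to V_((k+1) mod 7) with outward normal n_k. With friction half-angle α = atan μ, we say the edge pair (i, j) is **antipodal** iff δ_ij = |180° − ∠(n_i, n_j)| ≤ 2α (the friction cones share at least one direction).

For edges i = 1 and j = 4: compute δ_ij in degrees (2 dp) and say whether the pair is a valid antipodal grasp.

δ = 29.65°, valid

α = atan 0.3 = 16.70°;  2α = 33.40°
edge 1: e_1 = (-2.07, +2.74);  n_1 = (+0.7979, +0.6028)
edge 4: e_4 = (+0.22, -1.69);  n_4 = (-0.9916, -0.1291)
∠(n_1, n_4) = 150.35°
δ = |180° − 150.35°| = 29.65°
29.65° ≤ 2α = 33.40°  →  valid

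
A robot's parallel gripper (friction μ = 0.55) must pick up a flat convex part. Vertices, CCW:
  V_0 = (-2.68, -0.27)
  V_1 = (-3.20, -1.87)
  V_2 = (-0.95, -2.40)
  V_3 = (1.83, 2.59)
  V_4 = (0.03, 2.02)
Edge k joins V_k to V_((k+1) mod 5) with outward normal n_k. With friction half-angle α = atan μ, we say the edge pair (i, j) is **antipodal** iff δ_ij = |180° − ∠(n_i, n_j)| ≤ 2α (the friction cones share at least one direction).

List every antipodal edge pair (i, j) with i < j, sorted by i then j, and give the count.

α = atan 0.55 = 28.81°;  2α = 57.62°
n_0 = (-0.9510, +0.3091)
n_1 = (-0.2293, -0.9734)
n_2 = (+0.8736, -0.4867)
n_3 = (-0.3019, +0.9533)
n_4 = (-0.6454, +0.7638)
  (0,1): δ = 85.25°  ·
  (0,2): δ = 11.12°  ✓
  (0,3): δ = 125.58°  ·
  (0,4): δ = 148.20°  ·
  (1,2): δ = 105.87°  ·
  (1,3): δ = 30.83°  ✓
  (1,4): δ = 53.45°  ✓
  (2,3): δ = 43.31°  ✓
  (2,4): δ = 20.68°  ✓
  (3,4): δ = 157.37°  ·
antipodal pairs: 5

count = 5; pairs: (0,2), (1,3), (1,4), (2,3), (2,4)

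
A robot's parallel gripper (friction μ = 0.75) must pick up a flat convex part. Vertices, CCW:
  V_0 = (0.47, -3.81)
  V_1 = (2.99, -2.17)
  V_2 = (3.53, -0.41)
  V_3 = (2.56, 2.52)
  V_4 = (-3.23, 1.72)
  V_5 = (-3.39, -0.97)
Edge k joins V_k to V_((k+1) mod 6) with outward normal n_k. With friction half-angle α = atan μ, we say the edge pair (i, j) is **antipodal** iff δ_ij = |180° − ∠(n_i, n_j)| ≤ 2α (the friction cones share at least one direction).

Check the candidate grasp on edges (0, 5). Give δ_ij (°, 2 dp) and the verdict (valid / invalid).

δ = 110.60°, invalid

α = atan 0.75 = 36.87°;  2α = 73.74°
edge 0: e_0 = (+2.52, +1.64);  n_0 = (+0.5455, -0.8381)
edge 5: e_5 = (+3.86, -2.84);  n_5 = (-0.5926, -0.8055)
∠(n_0, n_5) = 69.40°
δ = |180° − 69.40°| = 110.60°
110.60° > 2α = 73.74°  →  invalid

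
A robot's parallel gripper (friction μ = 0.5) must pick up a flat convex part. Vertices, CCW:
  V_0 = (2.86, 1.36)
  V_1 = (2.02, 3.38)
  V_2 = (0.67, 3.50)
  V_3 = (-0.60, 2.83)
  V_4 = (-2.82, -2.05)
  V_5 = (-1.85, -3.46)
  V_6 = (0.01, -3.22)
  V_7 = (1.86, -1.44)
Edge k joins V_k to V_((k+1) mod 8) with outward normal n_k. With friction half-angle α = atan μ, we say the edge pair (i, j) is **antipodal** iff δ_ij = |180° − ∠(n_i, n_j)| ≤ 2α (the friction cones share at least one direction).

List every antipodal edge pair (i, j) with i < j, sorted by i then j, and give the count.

count = 10; pairs: (0,3), (0,4), (1,4), (1,5), (1,6), (2,5), (2,6), (2,7), (3,6), (3,7)

α = atan 0.5 = 26.57°;  2α = 53.13°
n_0 = (+0.9233, +0.3840)
n_1 = (+0.0885, +0.9961)
n_2 = (-0.4666, +0.8845)
n_3 = (-0.9102, +0.4141)
n_4 = (-0.8239, -0.5668)
n_5 = (+0.1280, -0.9918)
n_6 = (+0.6933, -0.7206)
n_7 = (+0.9417, -0.3363)
  (0,1): δ = 117.66°  ·
  (0,2): δ = 84.77°  ·
  (0,3): δ = 47.04°  ✓
  (0,4): δ = 11.95°  ✓
  (0,5): δ = 74.77°  ·
  (0,6): δ = 111.32°  ·
  (0,7): δ = 137.77°  ·
  (1,2): δ = 147.11°  ·
  (1,3): δ = 109.38°  ·
  (1,4): δ = 50.39°  ✓
  (1,5): δ = 12.43°  ✓
  (1,6): δ = 48.97°  ✓
  (1,7): δ = 75.43°  ·
  (2,3): δ = 142.28°  ·
  (2,4): δ = 83.29°  ·
  (2,5): δ = 20.46°  ✓
  (2,6): δ = 16.08°  ✓
  (2,7): δ = 42.53°  ✓
  (3,4): δ = 121.01°  ·
  (3,5): δ = 58.19°  ·
  (3,6): δ = 21.64°  ✓
  (3,7): δ = 4.81°  ✓
  (4,5): δ = 117.17°  ·
  (4,6): δ = 80.63°  ·
  (4,7): δ = 54.18°  ·
  (5,6): δ = 143.46°  ·
  (5,7): δ = 117.01°  ·
  (6,7): δ = 153.55°  ·
antipodal pairs: 10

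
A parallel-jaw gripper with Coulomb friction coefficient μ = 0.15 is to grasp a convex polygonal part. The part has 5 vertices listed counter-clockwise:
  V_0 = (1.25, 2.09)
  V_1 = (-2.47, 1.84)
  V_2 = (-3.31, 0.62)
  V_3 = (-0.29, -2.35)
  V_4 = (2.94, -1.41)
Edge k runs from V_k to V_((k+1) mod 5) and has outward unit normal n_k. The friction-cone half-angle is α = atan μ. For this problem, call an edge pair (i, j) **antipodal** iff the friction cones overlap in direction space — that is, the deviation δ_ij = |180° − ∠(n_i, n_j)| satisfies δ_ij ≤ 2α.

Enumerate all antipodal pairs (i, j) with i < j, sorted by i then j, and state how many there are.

count = 1; pairs: (0,3)

α = atan 0.15 = 8.53°;  2α = 17.06°
n_0 = (-0.0671, +0.9977)
n_1 = (-0.8236, +0.5671)
n_2 = (-0.7012, -0.7130)
n_3 = (+0.2794, -0.9602)
n_4 = (+0.9005, +0.4348)
  (0,1): δ = 128.39°  ·
  (0,2): δ = 48.37°  ·
  (0,3): δ = 12.38°  ✓
  (0,4): δ = 111.93°  ·
  (1,2): δ = 99.97°  ·
  (1,3): δ = 39.23°  ·
  (1,4): δ = 60.32°  ·
  (2,3): δ = 119.25°  ·
  (2,4): δ = 19.70°  ·
  (3,4): δ = 80.45°  ·
antipodal pairs: 1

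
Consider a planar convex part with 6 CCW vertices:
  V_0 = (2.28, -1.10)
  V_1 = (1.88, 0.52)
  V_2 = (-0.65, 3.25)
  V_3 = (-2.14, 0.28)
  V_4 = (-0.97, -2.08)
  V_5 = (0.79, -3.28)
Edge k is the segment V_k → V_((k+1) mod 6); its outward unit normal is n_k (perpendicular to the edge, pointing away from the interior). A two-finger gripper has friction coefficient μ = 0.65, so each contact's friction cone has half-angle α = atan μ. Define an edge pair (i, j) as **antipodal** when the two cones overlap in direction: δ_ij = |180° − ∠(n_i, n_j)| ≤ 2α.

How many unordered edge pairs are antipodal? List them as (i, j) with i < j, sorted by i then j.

count = 7; pairs: (0,2), (0,3), (0,4), (1,3), (1,4), (2,5), (3,5)

α = atan 0.65 = 33.02°;  2α = 66.05°
n_0 = (+0.9708, +0.2397)
n_1 = (+0.7335, +0.6797)
n_2 = (-0.8938, +0.4484)
n_3 = (-0.8959, -0.4442)
n_4 = (-0.5633, -0.8262)
n_5 = (+0.8256, -0.5643)
  (0,1): δ = 151.05°  ·
  (0,2): δ = 40.51°  ✓
  (0,3): δ = 12.50°  ✓
  (0,4): δ = 41.84°  ✓
  (0,5): δ = 131.78°  ·
  (1,2): δ = 69.46°  ·
  (1,3): δ = 16.45°  ✓
  (1,4): δ = 12.89°  ✓
  (1,5): δ = 102.83°  ·
  (2,3): δ = 126.99°  ·
  (2,4): δ = 97.64°  ·
  (2,5): δ = 7.71°  ✓
  (3,4): δ = 150.66°  ·
  (3,5): δ = 60.72°  ✓
  (4,5): δ = 90.07°  ·
antipodal pairs: 7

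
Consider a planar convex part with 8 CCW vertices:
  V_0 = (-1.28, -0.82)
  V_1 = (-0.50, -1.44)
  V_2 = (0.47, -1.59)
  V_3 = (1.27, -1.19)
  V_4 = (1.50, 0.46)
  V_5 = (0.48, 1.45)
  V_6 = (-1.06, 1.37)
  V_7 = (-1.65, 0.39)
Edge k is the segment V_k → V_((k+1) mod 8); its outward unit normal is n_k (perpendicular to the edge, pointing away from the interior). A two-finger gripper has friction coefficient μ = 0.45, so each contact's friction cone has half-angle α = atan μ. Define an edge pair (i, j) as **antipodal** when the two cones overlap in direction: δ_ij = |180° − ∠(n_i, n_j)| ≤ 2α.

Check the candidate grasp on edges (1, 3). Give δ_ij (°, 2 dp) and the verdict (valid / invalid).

α = atan 0.45 = 24.23°;  2α = 48.46°
edge 1: e_1 = (+0.97, -0.15);  n_1 = (-0.1528, -0.9883)
edge 3: e_3 = (+0.23, +1.65);  n_3 = (+0.9904, -0.1381)
∠(n_1, n_3) = 90.85°
δ = |180° − 90.85°| = 89.15°
89.15° > 2α = 48.46°  →  invalid

δ = 89.15°, invalid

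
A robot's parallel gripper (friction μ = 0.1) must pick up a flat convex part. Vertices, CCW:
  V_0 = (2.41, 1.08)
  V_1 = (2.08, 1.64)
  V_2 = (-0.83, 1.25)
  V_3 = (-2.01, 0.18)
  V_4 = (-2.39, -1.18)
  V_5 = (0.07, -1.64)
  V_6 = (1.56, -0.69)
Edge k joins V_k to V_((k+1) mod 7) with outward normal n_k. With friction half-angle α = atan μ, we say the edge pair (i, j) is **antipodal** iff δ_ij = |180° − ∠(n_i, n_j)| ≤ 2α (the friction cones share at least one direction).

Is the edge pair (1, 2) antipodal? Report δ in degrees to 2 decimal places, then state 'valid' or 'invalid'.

α = atan 0.1 = 5.71°;  2α = 11.42°
edge 1: e_1 = (-2.91, -0.39);  n_1 = (-0.1328, +0.9911)
edge 2: e_2 = (-1.18, -1.07);  n_2 = (-0.6717, +0.7408)
∠(n_1, n_2) = 34.57°
δ = |180° − 34.57°| = 145.43°
145.43° > 2α = 11.42°  →  invalid

δ = 145.43°, invalid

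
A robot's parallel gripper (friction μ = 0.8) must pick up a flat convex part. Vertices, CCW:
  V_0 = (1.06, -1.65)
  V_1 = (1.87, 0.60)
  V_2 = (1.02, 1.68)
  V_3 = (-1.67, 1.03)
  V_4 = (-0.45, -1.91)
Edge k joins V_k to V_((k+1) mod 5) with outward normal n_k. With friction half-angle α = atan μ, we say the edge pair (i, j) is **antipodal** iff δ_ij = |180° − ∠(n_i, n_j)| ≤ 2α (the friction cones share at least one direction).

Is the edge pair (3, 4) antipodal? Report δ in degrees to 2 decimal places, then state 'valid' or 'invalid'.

δ = 102.77°, invalid

α = atan 0.8 = 38.66°;  2α = 77.32°
edge 3: e_3 = (+1.22, -2.94);  n_3 = (-0.9236, -0.3833)
edge 4: e_4 = (+1.51, +0.26);  n_4 = (+0.1697, -0.9855)
∠(n_3, n_4) = 77.23°
δ = |180° − 77.23°| = 102.77°
102.77° > 2α = 77.32°  →  invalid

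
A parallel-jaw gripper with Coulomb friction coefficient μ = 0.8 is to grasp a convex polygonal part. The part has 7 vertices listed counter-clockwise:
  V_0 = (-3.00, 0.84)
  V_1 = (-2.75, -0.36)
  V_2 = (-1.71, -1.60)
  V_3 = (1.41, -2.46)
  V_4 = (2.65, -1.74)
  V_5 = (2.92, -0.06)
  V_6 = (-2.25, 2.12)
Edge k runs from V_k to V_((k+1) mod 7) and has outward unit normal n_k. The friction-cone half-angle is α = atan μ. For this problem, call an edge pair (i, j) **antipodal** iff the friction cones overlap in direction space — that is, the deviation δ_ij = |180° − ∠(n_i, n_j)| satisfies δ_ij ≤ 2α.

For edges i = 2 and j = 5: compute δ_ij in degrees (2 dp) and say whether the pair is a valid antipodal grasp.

α = atan 0.8 = 38.66°;  2α = 77.32°
edge 2: e_2 = (+3.12, -0.86);  n_2 = (-0.2657, -0.9640)
edge 5: e_5 = (-5.17, +2.18);  n_5 = (+0.3885, +0.9214)
∠(n_2, n_5) = 172.55°
δ = |180° − 172.55°| = 7.45°
7.45° ≤ 2α = 77.32°  →  valid

δ = 7.45°, valid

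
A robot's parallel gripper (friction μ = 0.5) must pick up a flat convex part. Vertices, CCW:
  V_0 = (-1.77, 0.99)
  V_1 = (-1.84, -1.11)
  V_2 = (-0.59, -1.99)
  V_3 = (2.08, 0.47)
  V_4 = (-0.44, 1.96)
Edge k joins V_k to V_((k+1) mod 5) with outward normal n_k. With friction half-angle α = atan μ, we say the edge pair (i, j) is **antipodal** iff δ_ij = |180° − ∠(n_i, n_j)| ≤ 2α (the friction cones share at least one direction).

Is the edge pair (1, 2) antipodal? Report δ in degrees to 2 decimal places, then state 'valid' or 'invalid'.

α = atan 0.5 = 26.57°;  2α = 53.13°
edge 1: e_1 = (+1.25, -0.88);  n_1 = (-0.5757, -0.8177)
edge 2: e_2 = (+2.67, +2.46);  n_2 = (+0.6776, -0.7354)
∠(n_1, n_2) = 77.80°
δ = |180° − 77.80°| = 102.20°
102.20° > 2α = 53.13°  →  invalid

δ = 102.20°, invalid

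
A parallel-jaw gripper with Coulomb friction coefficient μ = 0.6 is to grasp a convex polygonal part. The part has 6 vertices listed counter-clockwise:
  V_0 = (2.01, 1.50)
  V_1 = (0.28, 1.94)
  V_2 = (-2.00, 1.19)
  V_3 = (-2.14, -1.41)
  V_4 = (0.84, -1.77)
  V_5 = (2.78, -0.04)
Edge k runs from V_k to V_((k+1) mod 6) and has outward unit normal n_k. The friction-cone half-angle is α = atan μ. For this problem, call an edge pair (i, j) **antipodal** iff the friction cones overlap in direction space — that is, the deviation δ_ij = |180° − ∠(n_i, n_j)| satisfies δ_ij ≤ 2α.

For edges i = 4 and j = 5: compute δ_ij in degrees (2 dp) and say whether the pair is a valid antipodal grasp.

α = atan 0.6 = 30.96°;  2α = 61.93°
edge 4: e_4 = (+1.94, +1.73);  n_4 = (+0.6656, -0.7463)
edge 5: e_5 = (-0.77, +1.54);  n_5 = (+0.8944, +0.4472)
∠(n_4, n_5) = 74.84°
δ = |180° − 74.84°| = 105.16°
105.16° > 2α = 61.93°  →  invalid

δ = 105.16°, invalid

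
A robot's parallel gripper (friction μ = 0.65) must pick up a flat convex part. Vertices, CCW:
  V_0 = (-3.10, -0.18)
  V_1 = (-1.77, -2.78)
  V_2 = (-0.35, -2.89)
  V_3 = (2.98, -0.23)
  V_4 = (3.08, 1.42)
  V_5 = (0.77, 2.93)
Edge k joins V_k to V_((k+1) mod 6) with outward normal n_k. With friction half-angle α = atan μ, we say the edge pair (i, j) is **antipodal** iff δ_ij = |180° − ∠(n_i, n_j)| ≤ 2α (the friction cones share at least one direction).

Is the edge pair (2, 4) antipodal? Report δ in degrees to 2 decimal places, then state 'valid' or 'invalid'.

α = atan 0.65 = 33.02°;  2α = 66.05°
edge 2: e_2 = (+3.33, +2.66);  n_2 = (+0.6241, -0.7813)
edge 4: e_4 = (-2.31, +1.51);  n_4 = (+0.5472, +0.8370)
∠(n_2, n_4) = 108.21°
δ = |180° − 108.21°| = 71.79°
71.79° > 2α = 66.05°  →  invalid

δ = 71.79°, invalid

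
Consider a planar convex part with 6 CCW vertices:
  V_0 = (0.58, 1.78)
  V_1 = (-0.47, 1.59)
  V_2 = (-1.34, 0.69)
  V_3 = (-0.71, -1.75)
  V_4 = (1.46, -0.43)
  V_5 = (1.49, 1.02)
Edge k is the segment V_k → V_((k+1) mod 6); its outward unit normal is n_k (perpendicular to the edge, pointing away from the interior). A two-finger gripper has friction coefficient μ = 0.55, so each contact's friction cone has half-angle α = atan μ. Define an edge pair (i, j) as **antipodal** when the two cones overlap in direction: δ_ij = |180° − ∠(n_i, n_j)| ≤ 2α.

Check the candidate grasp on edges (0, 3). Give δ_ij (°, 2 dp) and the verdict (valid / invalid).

α = atan 0.55 = 28.81°;  2α = 57.62°
edge 0: e_0 = (-1.05, -0.19);  n_0 = (-0.1781, +0.9840)
edge 3: e_3 = (+2.17, +1.32);  n_3 = (+0.5197, -0.8544)
∠(n_0, n_3) = 158.94°
δ = |180° − 158.94°| = 21.06°
21.06° ≤ 2α = 57.62°  →  valid

δ = 21.06°, valid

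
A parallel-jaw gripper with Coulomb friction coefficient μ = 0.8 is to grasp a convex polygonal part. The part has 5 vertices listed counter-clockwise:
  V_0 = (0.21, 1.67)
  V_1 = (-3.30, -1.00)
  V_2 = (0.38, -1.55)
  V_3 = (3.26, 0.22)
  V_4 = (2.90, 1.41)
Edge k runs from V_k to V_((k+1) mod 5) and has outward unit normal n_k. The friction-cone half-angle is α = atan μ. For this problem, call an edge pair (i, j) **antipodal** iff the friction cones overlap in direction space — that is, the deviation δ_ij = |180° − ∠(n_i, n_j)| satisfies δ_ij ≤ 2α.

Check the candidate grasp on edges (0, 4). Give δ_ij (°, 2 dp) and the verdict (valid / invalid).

δ = 137.22°, invalid

α = atan 0.8 = 38.66°;  2α = 77.32°
edge 0: e_0 = (-3.51, -2.67);  n_0 = (-0.6054, +0.7959)
edge 4: e_4 = (-2.69, +0.26);  n_4 = (+0.0962, +0.9954)
∠(n_0, n_4) = 42.78°
δ = |180° − 42.78°| = 137.22°
137.22° > 2α = 77.32°  →  invalid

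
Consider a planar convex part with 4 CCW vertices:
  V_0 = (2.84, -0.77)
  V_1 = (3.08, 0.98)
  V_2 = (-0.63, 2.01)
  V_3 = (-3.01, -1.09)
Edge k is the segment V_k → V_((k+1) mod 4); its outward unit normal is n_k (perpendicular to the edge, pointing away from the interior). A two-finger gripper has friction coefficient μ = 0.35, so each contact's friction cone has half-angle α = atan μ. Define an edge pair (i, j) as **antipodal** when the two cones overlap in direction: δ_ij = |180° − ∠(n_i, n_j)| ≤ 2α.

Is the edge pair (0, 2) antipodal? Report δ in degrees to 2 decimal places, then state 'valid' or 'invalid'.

α = atan 0.35 = 19.29°;  2α = 38.58°
edge 0: e_0 = (+0.24, +1.75);  n_0 = (+0.9907, -0.1359)
edge 2: e_2 = (-2.38, -3.10);  n_2 = (-0.7932, +0.6090)
∠(n_0, n_2) = 150.29°
δ = |180° − 150.29°| = 29.71°
29.71° ≤ 2α = 38.58°  →  valid

δ = 29.71°, valid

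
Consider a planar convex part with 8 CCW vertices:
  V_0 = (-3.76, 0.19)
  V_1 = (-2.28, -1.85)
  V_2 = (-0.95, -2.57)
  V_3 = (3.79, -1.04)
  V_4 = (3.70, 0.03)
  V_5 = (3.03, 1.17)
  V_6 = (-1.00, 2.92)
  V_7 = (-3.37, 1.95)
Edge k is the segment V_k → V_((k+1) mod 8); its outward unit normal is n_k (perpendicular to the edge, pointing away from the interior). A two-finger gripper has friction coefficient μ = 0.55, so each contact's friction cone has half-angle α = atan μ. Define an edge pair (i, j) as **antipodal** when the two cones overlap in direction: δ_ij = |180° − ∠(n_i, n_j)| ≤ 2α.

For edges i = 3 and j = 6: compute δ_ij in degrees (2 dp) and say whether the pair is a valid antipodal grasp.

δ = 72.55°, invalid

α = atan 0.55 = 28.81°;  2α = 57.62°
edge 3: e_3 = (-0.09, +1.07);  n_3 = (+0.9965, +0.0838)
edge 6: e_6 = (-2.37, -0.97);  n_6 = (-0.3788, +0.9255)
∠(n_3, n_6) = 107.45°
δ = |180° − 107.45°| = 72.55°
72.55° > 2α = 57.62°  →  invalid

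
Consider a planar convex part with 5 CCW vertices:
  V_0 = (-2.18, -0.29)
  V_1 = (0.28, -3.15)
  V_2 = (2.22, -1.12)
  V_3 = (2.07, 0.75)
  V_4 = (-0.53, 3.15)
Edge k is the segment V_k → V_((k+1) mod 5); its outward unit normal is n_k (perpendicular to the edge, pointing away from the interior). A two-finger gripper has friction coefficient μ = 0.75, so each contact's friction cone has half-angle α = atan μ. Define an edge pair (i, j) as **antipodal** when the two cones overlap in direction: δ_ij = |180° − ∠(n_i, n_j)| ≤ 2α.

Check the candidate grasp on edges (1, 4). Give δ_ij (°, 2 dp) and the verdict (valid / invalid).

δ = 18.08°, valid

α = atan 0.75 = 36.87°;  2α = 73.74°
edge 1: e_1 = (+1.94, +2.03);  n_1 = (+0.7230, -0.6909)
edge 4: e_4 = (-1.65, -3.44);  n_4 = (-0.9016, +0.4325)
∠(n_1, n_4) = 161.92°
δ = |180° − 161.92°| = 18.08°
18.08° ≤ 2α = 73.74°  →  valid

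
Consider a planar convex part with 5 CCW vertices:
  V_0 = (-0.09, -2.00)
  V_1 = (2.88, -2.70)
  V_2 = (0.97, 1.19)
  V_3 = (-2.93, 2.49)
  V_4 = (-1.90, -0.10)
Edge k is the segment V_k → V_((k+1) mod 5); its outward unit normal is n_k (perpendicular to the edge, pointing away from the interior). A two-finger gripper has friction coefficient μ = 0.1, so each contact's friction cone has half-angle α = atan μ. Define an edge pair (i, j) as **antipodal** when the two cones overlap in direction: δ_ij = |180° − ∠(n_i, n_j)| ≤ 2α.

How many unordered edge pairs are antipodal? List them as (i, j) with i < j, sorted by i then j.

count = 2; pairs: (0,2), (1,3)

α = atan 0.1 = 5.71°;  2α = 11.42°
n_0 = (-0.2294, -0.9733)
n_1 = (+0.8976, +0.4407)
n_2 = (+0.3162, +0.9487)
n_3 = (-0.9292, -0.3695)
n_4 = (-0.7240, -0.6898)
  (0,1): δ = 50.59°  ·
  (0,2): δ = 5.17°  ✓
  (0,3): δ = 124.95°  ·
  (0,4): δ = 146.87°  ·
  (1,2): δ = 134.59°  ·
  (1,3): δ = 4.46°  ✓
  (1,4): δ = 17.46°  ·
  (2,3): δ = 49.88°  ·
  (2,4): δ = 27.95°  ·
  (3,4): δ = 158.08°  ·
antipodal pairs: 2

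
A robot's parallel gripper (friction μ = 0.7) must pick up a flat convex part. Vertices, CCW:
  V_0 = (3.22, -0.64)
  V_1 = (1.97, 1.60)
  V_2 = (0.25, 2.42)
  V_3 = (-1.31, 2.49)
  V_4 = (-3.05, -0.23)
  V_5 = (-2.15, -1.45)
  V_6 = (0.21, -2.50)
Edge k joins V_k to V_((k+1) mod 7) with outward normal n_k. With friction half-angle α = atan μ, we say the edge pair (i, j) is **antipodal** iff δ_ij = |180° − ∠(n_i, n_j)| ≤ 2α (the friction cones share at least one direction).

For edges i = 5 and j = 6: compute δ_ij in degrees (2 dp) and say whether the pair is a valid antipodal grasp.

α = atan 0.7 = 34.99°;  2α = 69.98°
edge 5: e_5 = (+2.36, -1.05);  n_5 = (-0.4065, -0.9137)
edge 6: e_6 = (+3.01, +1.86);  n_6 = (+0.5257, -0.8507)
∠(n_5, n_6) = 55.70°
δ = |180° − 55.70°| = 124.30°
124.30° > 2α = 69.98°  →  invalid

δ = 124.30°, invalid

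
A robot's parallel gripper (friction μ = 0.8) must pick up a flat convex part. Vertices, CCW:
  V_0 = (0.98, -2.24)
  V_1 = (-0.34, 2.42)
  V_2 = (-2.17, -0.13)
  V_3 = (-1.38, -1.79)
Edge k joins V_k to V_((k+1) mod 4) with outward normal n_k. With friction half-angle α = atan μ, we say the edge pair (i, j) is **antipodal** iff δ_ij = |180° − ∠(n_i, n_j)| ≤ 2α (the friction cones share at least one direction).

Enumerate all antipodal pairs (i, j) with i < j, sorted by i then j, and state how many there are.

α = atan 0.8 = 38.66°;  2α = 77.32°
n_0 = (+0.9621, +0.2725)
n_1 = (-0.8124, +0.5830)
n_2 = (-0.9030, -0.4297)
n_3 = (-0.1873, -0.9823)
  (0,1): δ = 51.48°  ✓
  (0,2): δ = 9.63°  ✓
  (0,3): δ = 63.39°  ✓
  (1,2): δ = 118.89°  ·
  (1,3): δ = 65.13°  ✓
  (2,3): δ = 126.25°  ·
antipodal pairs: 4

count = 4; pairs: (0,1), (0,2), (0,3), (1,3)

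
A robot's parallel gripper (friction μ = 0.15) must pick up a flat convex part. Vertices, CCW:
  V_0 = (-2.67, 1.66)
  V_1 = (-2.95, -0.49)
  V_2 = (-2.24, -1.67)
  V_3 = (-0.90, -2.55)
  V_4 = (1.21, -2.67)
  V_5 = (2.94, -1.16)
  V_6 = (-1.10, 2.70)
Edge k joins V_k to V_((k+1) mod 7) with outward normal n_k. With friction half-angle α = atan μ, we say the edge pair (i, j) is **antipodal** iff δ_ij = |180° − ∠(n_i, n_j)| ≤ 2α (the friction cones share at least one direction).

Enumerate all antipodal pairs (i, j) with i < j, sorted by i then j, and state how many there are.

α = atan 0.15 = 8.53°;  2α = 17.06°
n_0 = (-0.9916, +0.1291)
n_1 = (-0.8569, -0.5156)
n_2 = (-0.5489, -0.8359)
n_3 = (-0.0568, -0.9984)
n_4 = (+0.6576, -0.7534)
n_5 = (+0.6908, +0.7230)
n_6 = (-0.5522, +0.8337)
  (0,1): δ = 141.54°  ·
  (0,2): δ = 115.87°  ·
  (0,3): δ = 85.84°  ·
  (0,4): δ = 41.46°  ·
  (0,5): δ = 53.73°  ·
  (0,6): δ = 130.94°  ·
  (1,2): δ = 154.33°  ·
  (1,3): δ = 124.29°  ·
  (1,4): δ = 79.92°  ·
  (1,5): δ = 15.27°  ✓
  (1,6): δ = 92.49°  ·
  (2,3): δ = 149.96°  ·
  (2,4): δ = 105.59°  ·
  (2,5): δ = 10.40°  ✓
  (2,6): δ = 66.81°  ·
  (3,4): δ = 135.63°  ·
  (3,5): δ = 40.44°  ·
  (3,6): δ = 36.78°  ·
  (4,5): δ = 84.81°  ·
  (4,6): δ = 7.59°  ✓
  (5,6): δ = 102.78°  ·
antipodal pairs: 3

count = 3; pairs: (1,5), (2,5), (4,6)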